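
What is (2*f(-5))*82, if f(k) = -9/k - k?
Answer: 5576/5 ≈ 1115.2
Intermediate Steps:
f(k) = -k - 9/k
(2*f(-5))*82 = (2*(-1*(-5) - 9/(-5)))*82 = (2*(5 - 9*(-1/5)))*82 = (2*(5 + 9/5))*82 = (2*(34/5))*82 = (68/5)*82 = 5576/5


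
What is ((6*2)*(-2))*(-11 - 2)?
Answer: 312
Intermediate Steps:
((6*2)*(-2))*(-11 - 2) = (12*(-2))*(-13) = -24*(-13) = 312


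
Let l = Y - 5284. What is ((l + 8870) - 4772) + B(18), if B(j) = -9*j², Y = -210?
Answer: -4312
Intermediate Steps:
l = -5494 (l = -210 - 5284 = -5494)
((l + 8870) - 4772) + B(18) = ((-5494 + 8870) - 4772) - 9*18² = (3376 - 4772) - 9*324 = -1396 - 2916 = -4312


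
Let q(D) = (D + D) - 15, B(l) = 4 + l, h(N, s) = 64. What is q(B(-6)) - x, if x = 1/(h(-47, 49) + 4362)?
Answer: -84095/4426 ≈ -19.000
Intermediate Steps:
q(D) = -15 + 2*D (q(D) = 2*D - 15 = -15 + 2*D)
x = 1/4426 (x = 1/(64 + 4362) = 1/4426 ≈ 0.00022594)
q(B(-6)) - x = (-15 + 2*(4 - 6)) - 1*1/4426 = (-15 + 2*(-2)) - 1/4426 = (-15 - 4) - 1/4426 = -19 - 1/4426 = -84095/4426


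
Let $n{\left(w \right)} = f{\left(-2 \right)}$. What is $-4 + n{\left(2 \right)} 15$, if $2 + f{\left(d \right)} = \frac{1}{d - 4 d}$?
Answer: $- \frac{63}{2} \approx -31.5$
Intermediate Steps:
$f{\left(d \right)} = -2 - \frac{1}{3 d}$ ($f{\left(d \right)} = -2 + \frac{1}{d - 4 d} = -2 + \frac{1}{\left(-3\right) d} = -2 - \frac{1}{3 d}$)
$n{\left(w \right)} = - \frac{11}{6}$ ($n{\left(w \right)} = -2 - \frac{1}{3 \left(-2\right)} = -2 - - \frac{1}{6} = -2 + \frac{1}{6} = - \frac{11}{6}$)
$-4 + n{\left(2 \right)} 15 = -4 - \frac{55}{2} = - \frac{63}{2}$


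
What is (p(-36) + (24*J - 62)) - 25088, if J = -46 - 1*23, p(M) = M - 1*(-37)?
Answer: -26805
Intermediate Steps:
p(M) = 37 + M (p(M) = M + 37 = 37 + M)
J = -69 (J = -46 - 23 = -69)
(p(-36) + (24*J - 62)) - 25088 = ((37 - 36) + (24*(-69) - 62)) - 25088 = (1 + (-1656 - 62)) - 25088 = (1 - 1718) - 25088 = -1717 - 25088 = -26805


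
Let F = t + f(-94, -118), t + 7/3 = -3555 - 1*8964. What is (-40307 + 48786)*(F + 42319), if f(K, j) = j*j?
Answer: 1112148035/3 ≈ 3.7072e+8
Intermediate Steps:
f(K, j) = j²
t = -37564/3 (t = -7/3 + (-3555 - 1*8964) = -7/3 + (-3555 - 8964) = -7/3 - 12519 = -37564/3 ≈ -12521.)
F = 4208/3 (F = -37564/3 + (-118)² = -37564/3 + 13924 = 4208/3 ≈ 1402.7)
(-40307 + 48786)*(F + 42319) = (-40307 + 48786)*(4208/3 + 42319) = 8479*(131165/3) = 1112148035/3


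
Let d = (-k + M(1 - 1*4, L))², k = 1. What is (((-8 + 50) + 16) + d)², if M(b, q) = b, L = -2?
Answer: 5476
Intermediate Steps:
d = 16 (d = (-1*1 + (1 - 1*4))² = (-1 + (1 - 4))² = (-1 - 3)² = (-4)² = 16)
(((-8 + 50) + 16) + d)² = (((-8 + 50) + 16) + 16)² = ((42 + 16) + 16)² = (58 + 16)² = 74² = 5476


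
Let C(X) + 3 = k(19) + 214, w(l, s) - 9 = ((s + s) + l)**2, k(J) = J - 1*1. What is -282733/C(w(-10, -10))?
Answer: -282733/229 ≈ -1234.6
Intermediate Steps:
k(J) = -1 + J (k(J) = J - 1 = -1 + J)
w(l, s) = 9 + (l + 2*s)**2 (w(l, s) = 9 + ((s + s) + l)**2 = 9 + (2*s + l)**2 = 9 + (l + 2*s)**2)
C(X) = 229 (C(X) = -3 + ((-1 + 19) + 214) = -3 + (18 + 214) = -3 + 232 = 229)
-282733/C(w(-10, -10)) = -282733/229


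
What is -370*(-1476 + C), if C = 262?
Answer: 449180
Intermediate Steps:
-370*(-1476 + C) = -370*(-1476 + 262) = -370*(-1214) = 449180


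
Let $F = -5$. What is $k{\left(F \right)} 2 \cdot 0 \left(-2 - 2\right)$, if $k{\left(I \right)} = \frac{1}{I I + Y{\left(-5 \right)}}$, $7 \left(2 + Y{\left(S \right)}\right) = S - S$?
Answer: $0$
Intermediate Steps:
$Y{\left(S \right)} = -2$ ($Y{\left(S \right)} = -2 + \frac{S - S}{7} = -2 + \frac{1}{7} \cdot 0 = -2 + 0 = -2$)
$k{\left(I \right)} = \frac{1}{-2 + I^{2}}$ ($k{\left(I \right)} = \frac{1}{I I - 2} = \frac{1}{I^{2} - 2} = \frac{1}{-2 + I^{2}}$)
$k{\left(F \right)} 2 \cdot 0 \left(-2 - 2\right) = \frac{1}{-2 + \left(-5\right)^{2}} \cdot 2 \cdot 0 \left(-2 - 2\right) = \frac{1}{-2 + 25} \cdot 2 \cdot 0 \left(-4\right) = \frac{1}{23} \cdot 2 \cdot 0 = \frac{2}{23} \cdot 0 = 0$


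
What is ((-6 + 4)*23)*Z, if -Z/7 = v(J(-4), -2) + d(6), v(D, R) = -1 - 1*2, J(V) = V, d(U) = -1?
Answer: -1288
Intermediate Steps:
v(D, R) = -3 (v(D, R) = -1 - 2 = -3)
Z = 28 (Z = -7*(-3 - 1) = -7*(-4) = 28)
((-6 + 4)*23)*Z = ((-6 + 4)*23)*28 = -2*23*28 = -46*28 = -1288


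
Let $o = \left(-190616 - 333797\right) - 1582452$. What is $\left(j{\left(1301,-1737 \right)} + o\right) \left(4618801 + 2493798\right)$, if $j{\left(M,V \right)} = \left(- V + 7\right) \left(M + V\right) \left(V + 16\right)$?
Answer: $9292710162773401$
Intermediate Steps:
$j{\left(M,V \right)} = \left(7 - V\right) \left(16 + V\right) \left(M + V\right)$ ($j{\left(M,V \right)} = \left(7 - V\right) \left(M + V\right) \left(16 + V\right) = \left(7 - V\right) \left(16 + V\right) \left(M + V\right)$)
$o = -2106865$ ($o = -524413 - 1582452 = -2106865$)
$\left(j{\left(1301,-1737 \right)} + o\right) \left(4618801 + 2493798\right) = \left(\left(- \left(-1737\right)^{3} - 9 \left(-1737\right)^{2} + 112 \cdot 1301 + 112 \left(-1737\right) - 1301 \left(-1737\right)^{2} - 11709 \left(-1737\right)\right) - 2106865\right) \left(4618801 + 2493798\right) = \left(\left(\left(-1\right) \left(-5240822553\right) - 27154521 + 145712 - 194544 - 1301 \cdot 3017169 + 20338533\right) - 2106865\right) 7112599 = \left(\left(5240822553 - 27154521 + 145712 - 194544 - 3925336869 + 20338533\right) - 2106865\right) 7112599 = \left(1308620864 - 2106865\right) 7112599 = 1306513999 \cdot 7112599 = 9292710162773401$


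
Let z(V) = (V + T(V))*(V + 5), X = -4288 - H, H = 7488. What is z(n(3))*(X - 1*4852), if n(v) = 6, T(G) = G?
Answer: -2194896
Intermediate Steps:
X = -11776 (X = -4288 - 1*7488 = -4288 - 7488 = -11776)
z(V) = 2*V*(5 + V) (z(V) = (V + V)*(V + 5) = (2*V)*(5 + V) = 2*V*(5 + V))
z(n(3))*(X - 1*4852) = (2*6*(5 + 6))*(-11776 - 1*4852) = (2*6*11)*(-11776 - 4852) = 132*(-16628) = -2194896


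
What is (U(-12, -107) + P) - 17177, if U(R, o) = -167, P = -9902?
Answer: -27246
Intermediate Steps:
(U(-12, -107) + P) - 17177 = (-167 - 9902) - 17177 = -10069 - 17177 = -27246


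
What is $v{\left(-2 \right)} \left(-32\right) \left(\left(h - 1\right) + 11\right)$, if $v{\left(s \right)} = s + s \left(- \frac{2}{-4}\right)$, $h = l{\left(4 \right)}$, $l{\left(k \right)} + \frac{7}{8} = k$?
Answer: $1260$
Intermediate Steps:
$l{\left(k \right)} = - \frac{7}{8} + k$
$h = \frac{25}{8}$ ($h = - \frac{7}{8} + 4 = \frac{25}{8} \approx 3.125$)
$v{\left(s \right)} = \frac{3 s}{2}$ ($v{\left(s \right)} = s + s \left(\left(-2\right) \left(- \frac{1}{4}\right)\right) = s + s \frac{1}{2} = s + \frac{s}{2} = \frac{3 s}{2}$)
$v{\left(-2 \right)} \left(-32\right) \left(\left(h - 1\right) + 11\right) = \frac{3}{2} \left(-2\right) \left(-32\right) \left(\left(\frac{25}{8} - 1\right) + 11\right) = \left(-3\right) \left(-32\right) \left(\frac{17}{8} + 11\right) = 96 \cdot \frac{105}{8} = 1260$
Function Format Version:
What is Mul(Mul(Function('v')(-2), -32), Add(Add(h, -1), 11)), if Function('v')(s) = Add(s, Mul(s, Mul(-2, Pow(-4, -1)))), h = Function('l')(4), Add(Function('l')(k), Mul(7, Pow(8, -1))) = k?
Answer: 1260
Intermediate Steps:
Function('l')(k) = Add(Rational(-7, 8), k)
h = Rational(25, 8) (h = Add(Rational(-7, 8), 4) = Rational(25, 8) ≈ 3.1250)
Function('v')(s) = Mul(Rational(3, 2), s) (Function('v')(s) = Add(s, Mul(s, Mul(-2, Rational(-1, 4)))) = Add(s, Mul(s, Rational(1, 2))) = Add(s, Mul(Rational(1, 2), s)) = Mul(Rational(3, 2), s))
Mul(Mul(Function('v')(-2), -32), Add(Add(h, -1), 11)) = Mul(Mul(Mul(Rational(3, 2), -2), -32), Add(Add(Rational(25, 8), -1), 11)) = Mul(Mul(-3, -32), Add(Rational(17, 8), 11)) = Mul(96, Rational(105, 8)) = 1260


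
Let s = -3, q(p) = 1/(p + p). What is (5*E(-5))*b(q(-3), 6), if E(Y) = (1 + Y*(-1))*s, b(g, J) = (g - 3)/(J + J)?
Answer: 95/4 ≈ 23.750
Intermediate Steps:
q(p) = 1/(2*p)
b(g, J) = (-3 + g)/(2*J) (b(g, J) = (-3 + g)/((2*J)) = (-3 + g)*(1/(2*J)) = (-3 + g)/(2*J))
E(Y) = -3 + 3*Y (E(Y) = (1 + Y*(-1))*(-3) = (1 - Y)*(-3) = -3 + 3*Y)
(5*E(-5))*b(q(-3), 6) = (5*(-3 + 3*(-5)))*((½)*(-3 + (½)/(-3))/6) = (5*(-3 - 15))*((½)*(⅙)*(-3 + (½)*(-⅓))) = (5*(-18))*((½)*(⅙)*(-3 - ⅙)) = -45*(-19)/(6*6) = -90*(-19/72) = 95/4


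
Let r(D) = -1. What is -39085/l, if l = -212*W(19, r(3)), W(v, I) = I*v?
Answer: -39085/4028 ≈ -9.7033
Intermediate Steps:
l = 4028 (l = -(-212)*19 = -212*(-19) = 4028)
-39085/l = -39085/4028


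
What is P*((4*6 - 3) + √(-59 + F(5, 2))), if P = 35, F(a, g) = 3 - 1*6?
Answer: 735 + 35*I*√62 ≈ 735.0 + 275.59*I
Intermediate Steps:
F(a, g) = -3 (F(a, g) = 3 - 6 = -3)
P*((4*6 - 3) + √(-59 + F(5, 2))) = 35*((4*6 - 3) + √(-59 - 3)) = 35*((24 - 3) + √(-62)) = 35*(21 + I*√62) = 735 + 35*I*√62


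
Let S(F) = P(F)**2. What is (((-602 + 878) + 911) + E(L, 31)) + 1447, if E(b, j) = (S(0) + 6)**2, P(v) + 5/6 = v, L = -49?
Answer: 3471745/1296 ≈ 2678.8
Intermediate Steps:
P(v) = -5/6 + v
S(F) = (-5/6 + F)**2
E(b, j) = 58081/1296 (E(b, j) = ((-5 + 6*0)**2/36 + 6)**2 = ((-5 + 0)**2/36 + 6)**2 = ((1/36)*(-5)**2 + 6)**2 = ((1/36)*25 + 6)**2 = (25/36 + 6)**2 = (241/36)**2 = 58081/1296)
(((-602 + 878) + 911) + E(L, 31)) + 1447 = (((-602 + 878) + 911) + 58081/1296) + 1447 = ((276 + 911) + 58081/1296) + 1447 = (1187 + 58081/1296) + 1447 = 1596433/1296 + 1447 = 3471745/1296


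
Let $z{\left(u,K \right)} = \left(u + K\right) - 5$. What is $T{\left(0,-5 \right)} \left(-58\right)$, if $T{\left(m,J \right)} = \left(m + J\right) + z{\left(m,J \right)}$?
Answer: $870$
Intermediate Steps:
$z{\left(u,K \right)} = -5 + K + u$ ($z{\left(u,K \right)} = \left(K + u\right) - 5 = -5 + K + u$)
$T{\left(m,J \right)} = -5 + 2 J + 2 m$ ($T{\left(m,J \right)} = \left(m + J\right) + \left(-5 + J + m\right) = \left(J + m\right) + \left(-5 + J + m\right) = -5 + 2 J + 2 m$)
$T{\left(0,-5 \right)} \left(-58\right) = \left(-5 + 2 \left(-5\right) + 2 \cdot 0\right) \left(-58\right) = \left(-5 - 10 + 0\right) \left(-58\right) = \left(-15\right) \left(-58\right) = 870$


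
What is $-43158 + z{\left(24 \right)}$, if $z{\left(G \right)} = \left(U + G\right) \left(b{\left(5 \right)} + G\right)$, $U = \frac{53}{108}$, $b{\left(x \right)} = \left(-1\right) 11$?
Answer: $- \frac{4626679}{108} \approx -42840.0$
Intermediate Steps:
$b{\left(x \right)} = -11$
$U = \frac{53}{108}$ ($U = 53 \cdot \frac{1}{108} = \frac{53}{108} \approx 0.49074$)
$z{\left(G \right)} = \left(-11 + G\right) \left(\frac{53}{108} + G\right)$ ($z{\left(G \right)} = \left(\frac{53}{108} + G\right) \left(-11 + G\right) = \left(-11 + G\right) \left(\frac{53}{108} + G\right)$)
$-43158 + z{\left(24 \right)} = -43158 - \left(\frac{27823}{108} - 576\right) = -43158 - - \frac{34385}{108} = -43158 + \frac{34385}{108} = - \frac{4626679}{108}$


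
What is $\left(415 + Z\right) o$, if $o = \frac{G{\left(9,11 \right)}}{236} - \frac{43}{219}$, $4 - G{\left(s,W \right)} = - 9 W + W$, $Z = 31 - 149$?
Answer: $\frac{247500}{4307} \approx 57.465$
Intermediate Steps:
$Z = -118$
$G{\left(s,W \right)} = 4 + 8 W$ ($G{\left(s,W \right)} = 4 - \left(- 9 W + W\right) = 4 - - 8 W = 4 + 8 W$)
$o = \frac{2500}{12921}$ ($o = \frac{4 + 8 \cdot 11}{236} - \frac{43}{219} = \left(4 + 88\right) \frac{1}{236} - \frac{43}{219} = 92 \cdot \frac{1}{236} - \frac{43}{219} = \frac{23}{59} - \frac{43}{219} = \frac{2500}{12921} \approx 0.19348$)
$\left(415 + Z\right) o = \left(415 - 118\right) \frac{2500}{12921} = 297 \cdot \frac{2500}{12921} = \frac{247500}{4307}$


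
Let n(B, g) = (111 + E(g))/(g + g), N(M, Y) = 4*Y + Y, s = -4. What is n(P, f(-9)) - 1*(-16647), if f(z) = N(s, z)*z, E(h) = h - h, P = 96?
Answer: 4494727/270 ≈ 16647.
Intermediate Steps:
N(M, Y) = 5*Y
E(h) = 0
f(z) = 5*z**2 (f(z) = (5*z)*z = 5*z**2)
n(B, g) = 111/(2*g) (n(B, g) = (111 + 0)/(g + g) = 111/((2*g)) = 111*(1/(2*g)) = 111/(2*g))
n(P, f(-9)) - 1*(-16647) = 111/(2*((5*(-9)**2))) - 1*(-16647) = 111/(2*((5*81))) + 16647 = (111/2)/405 + 16647 = (111/2)*(1/405) + 16647 = 37/270 + 16647 = 4494727/270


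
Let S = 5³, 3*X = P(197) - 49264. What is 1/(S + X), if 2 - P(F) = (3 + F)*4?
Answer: -3/49687 ≈ -6.0378e-5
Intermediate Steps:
P(F) = -10 - 4*F (P(F) = 2 - (3 + F)*4 = 2 - (12 + 4*F) = 2 + (-12 - 4*F) = -10 - 4*F)
X = -50062/3 (X = ((-10 - 4*197) - 49264)/3 = ((-10 - 788) - 49264)/3 = (-798 - 49264)/3 = (⅓)*(-50062) = -50062/3 ≈ -16687.)
S = 125
1/(S + X) = 1/(125 - 50062/3) = 1/(-49687/3) = -3/49687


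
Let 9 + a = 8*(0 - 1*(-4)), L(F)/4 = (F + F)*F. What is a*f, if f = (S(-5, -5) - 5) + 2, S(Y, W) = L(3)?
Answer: 1587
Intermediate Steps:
L(F) = 8*F² (L(F) = 4*((F + F)*F) = 4*((2*F)*F) = 4*(2*F²) = 8*F²)
S(Y, W) = 72 (S(Y, W) = 8*3² = 8*9 = 72)
f = 69 (f = (72 - 5) + 2 = 67 + 2 = 69)
a = 23 (a = -9 + 8*(0 - 1*(-4)) = -9 + 8*(0 + 4) = -9 + 8*4 = -9 + 32 = 23)
a*f = 23*69 = 1587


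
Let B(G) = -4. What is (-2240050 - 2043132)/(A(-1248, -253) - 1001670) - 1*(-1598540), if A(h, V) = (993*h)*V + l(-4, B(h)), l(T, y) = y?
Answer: 249797543812269/156266059 ≈ 1.5985e+6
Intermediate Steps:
A(h, V) = -4 + 993*V*h (A(h, V) = (993*h)*V - 4 = 993*V*h - 4 = -4 + 993*V*h)
(-2240050 - 2043132)/(A(-1248, -253) - 1001670) - 1*(-1598540) = (-2240050 - 2043132)/((-4 + 993*(-253)*(-1248)) - 1001670) - 1*(-1598540) = -4283182/((-4 + 313533792) - 1001670) + 1598540 = -4283182/(313533788 - 1001670) + 1598540 = -4283182/312532118 + 1598540 = -4283182*1/312532118 + 1598540 = -2141591/156266059 + 1598540 = 249797543812269/156266059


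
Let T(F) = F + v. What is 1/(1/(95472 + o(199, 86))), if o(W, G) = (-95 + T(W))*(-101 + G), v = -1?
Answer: 93927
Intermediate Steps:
T(F) = -1 + F (T(F) = F - 1 = -1 + F)
o(W, G) = (-101 + G)*(-96 + W) (o(W, G) = (-95 + (-1 + W))*(-101 + G) = (-96 + W)*(-101 + G) = (-101 + G)*(-96 + W))
1/(1/(95472 + o(199, 86))) = 1/(1/(95472 + (9696 - 101*199 - 96*86 + 86*199))) = 1/(1/(95472 + (9696 - 20099 - 8256 + 17114))) = 1/(1/(95472 - 1545)) = 1/(1/93927) = 93927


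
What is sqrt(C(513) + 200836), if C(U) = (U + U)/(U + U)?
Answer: sqrt(200837) ≈ 448.15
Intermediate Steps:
C(U) = 1 (C(U) = (2*U)/((2*U)) = (2*U)*(1/(2*U)) = 1)
sqrt(C(513) + 200836) = sqrt(1 + 200836) = sqrt(200837)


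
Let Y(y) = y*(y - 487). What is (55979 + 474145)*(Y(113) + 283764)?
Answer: 128026006248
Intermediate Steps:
Y(y) = y*(-487 + y)
(55979 + 474145)*(Y(113) + 283764) = (55979 + 474145)*(113*(-487 + 113) + 283764) = 530124*(113*(-374) + 283764) = 530124*(-42262 + 283764) = 530124*241502 = 128026006248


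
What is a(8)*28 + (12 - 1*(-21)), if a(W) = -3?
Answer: -51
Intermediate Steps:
a(8)*28 + (12 - 1*(-21)) = -3*28 + (12 - 1*(-21)) = -84 + (12 + 21) = -84 + 33 = -51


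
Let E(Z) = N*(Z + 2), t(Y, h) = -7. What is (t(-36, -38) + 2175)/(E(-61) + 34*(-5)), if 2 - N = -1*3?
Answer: -2168/465 ≈ -4.6624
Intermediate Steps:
N = 5 (N = 2 - (-1)*3 = 2 - 1*(-3) = 2 + 3 = 5)
E(Z) = 10 + 5*Z (E(Z) = 5*(Z + 2) = 5*(2 + Z) = 10 + 5*Z)
(t(-36, -38) + 2175)/(E(-61) + 34*(-5)) = (-7 + 2175)/((10 + 5*(-61)) + 34*(-5)) = 2168/((10 - 305) - 170) = 2168/(-295 - 170) = 2168/(-465) = 2168*(-1/465) = -2168/465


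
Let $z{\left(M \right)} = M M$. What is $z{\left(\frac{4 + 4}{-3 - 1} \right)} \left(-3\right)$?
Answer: $-12$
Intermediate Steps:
$z{\left(M \right)} = M^{2}$
$z{\left(\frac{4 + 4}{-3 - 1} \right)} \left(-3\right) = \left(\frac{4 + 4}{-3 - 1}\right)^{2} \left(-3\right) = \left(\frac{8}{-4}\right)^{2} \left(-3\right) = \left(8 \left(- \frac{1}{4}\right)\right)^{2} \left(-3\right) = \left(-2\right)^{2} \left(-3\right) = 4 \left(-3\right) = -12$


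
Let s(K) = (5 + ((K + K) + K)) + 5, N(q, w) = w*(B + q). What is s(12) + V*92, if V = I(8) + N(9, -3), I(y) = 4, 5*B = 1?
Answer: -10626/5 ≈ -2125.2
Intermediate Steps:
B = ⅕ (B = (⅕)*1 = ⅕ ≈ 0.20000)
N(q, w) = w*(⅕ + q)
V = -118/5 (V = 4 - 3*(⅕ + 9) = 4 - 3*46/5 = 4 - 138/5 = -118/5 ≈ -23.600)
s(K) = 10 + 3*K (s(K) = (5 + (2*K + K)) + 5 = (5 + 3*K) + 5 = 10 + 3*K)
s(12) + V*92 = (10 + 3*12) - 118/5*92 = (10 + 36) - 10856/5 = 46 - 10856/5 = -10626/5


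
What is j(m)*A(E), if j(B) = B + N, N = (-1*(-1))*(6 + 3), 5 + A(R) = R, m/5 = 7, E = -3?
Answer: -352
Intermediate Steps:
m = 35 (m = 5*7 = 35)
A(R) = -5 + R
N = 9 (N = 1*9 = 9)
j(B) = 9 + B (j(B) = B + 9 = 9 + B)
j(m)*A(E) = (9 + 35)*(-5 - 3) = 44*(-8) = -352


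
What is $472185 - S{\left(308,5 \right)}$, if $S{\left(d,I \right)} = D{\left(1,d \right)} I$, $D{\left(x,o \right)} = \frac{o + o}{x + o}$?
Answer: $\frac{145902085}{309} \approx 4.7218 \cdot 10^{5}$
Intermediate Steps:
$D{\left(x,o \right)} = \frac{2 o}{o + x}$
$S{\left(d,I \right)} = \frac{2 I d}{1 + d}$ ($S{\left(d,I \right)} = \frac{2 d}{d + 1} I = \frac{2 d}{1 + d} I = \frac{2 I d}{1 + d}$)
$472185 - S{\left(308,5 \right)} = 472185 - 2 \cdot 5 \cdot 308 \frac{1}{1 + 308} = 472185 - 2 \cdot 5 \cdot 308 \cdot \frac{1}{309} = 472185 - \frac{3080}{309} = \frac{145902085}{309}$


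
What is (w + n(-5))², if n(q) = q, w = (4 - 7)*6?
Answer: 529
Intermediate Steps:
w = -18 (w = -3*6 = -18)
(w + n(-5))² = (-18 - 5)² = (-23)² = 529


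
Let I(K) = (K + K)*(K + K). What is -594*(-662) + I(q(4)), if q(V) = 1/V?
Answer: 1572913/4 ≈ 3.9323e+5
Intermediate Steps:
q(V) = 1/V
I(K) = 4*K² (I(K) = (2*K)*(2*K) = 4*K²)
-594*(-662) + I(q(4)) = -594*(-662) + 4*(1/4)² = 393228 + 4*(¼)² = 393228 + 4*(1/16) = 393228 + ¼ = 1572913/4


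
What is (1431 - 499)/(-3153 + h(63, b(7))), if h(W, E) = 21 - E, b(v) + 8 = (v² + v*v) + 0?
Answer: -466/1611 ≈ -0.28926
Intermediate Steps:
b(v) = -8 + 2*v² (b(v) = -8 + ((v² + v*v) + 0) = -8 + ((v² + v²) + 0) = -8 + (2*v² + 0) = -8 + 2*v²)
(1431 - 499)/(-3153 + h(63, b(7))) = (1431 - 499)/(-3153 + (21 - (-8 + 2*7²))) = 932/(-3153 + (21 - (-8 + 2*49))) = 932/(-3153 + (21 - (-8 + 98))) = 932/(-3153 + (21 - 1*90)) = 932/(-3153 + (21 - 90)) = 932/(-3153 - 69) = 932/(-3222) = 932*(-1/3222) = -466/1611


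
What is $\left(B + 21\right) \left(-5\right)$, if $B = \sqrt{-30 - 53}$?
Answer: $-105 - 5 i \sqrt{83} \approx -105.0 - 45.552 i$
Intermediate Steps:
$B = i \sqrt{83}$ ($B = \sqrt{-83} = i \sqrt{83} \approx 9.1104 i$)
$\left(B + 21\right) \left(-5\right) = \left(i \sqrt{83} + 21\right) \left(-5\right) = \left(21 + i \sqrt{83}\right) \left(-5\right) = -105 - 5 i \sqrt{83}$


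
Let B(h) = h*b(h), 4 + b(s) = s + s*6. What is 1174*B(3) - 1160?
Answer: 58714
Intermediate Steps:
b(s) = -4 + 7*s (b(s) = -4 + (s + s*6) = -4 + (s + 6*s) = -4 + 7*s)
B(h) = h*(-4 + 7*h)
1174*B(3) - 1160 = 1174*(3*(-4 + 7*3)) - 1160 = 1174*(3*(-4 + 21)) - 1160 = 1174*(3*17) - 1160 = 1174*51 - 1160 = 59874 - 1160 = 58714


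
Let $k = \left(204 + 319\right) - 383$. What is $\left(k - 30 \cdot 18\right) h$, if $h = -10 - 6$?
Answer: $6400$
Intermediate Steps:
$k = 140$ ($k = 523 - 383 = 140$)
$h = -16$
$\left(k - 30 \cdot 18\right) h = \left(140 - 30 \cdot 18\right) \left(-16\right) = \left(140 - 540\right) \left(-16\right) = \left(-400\right) \left(-16\right) = 6400$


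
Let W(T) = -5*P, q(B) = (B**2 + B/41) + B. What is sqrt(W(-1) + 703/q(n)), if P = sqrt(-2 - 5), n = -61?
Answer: sqrt(4323421177 - 112498500005*I*sqrt(7))/149999 ≈ 2.5906 - 2.5532*I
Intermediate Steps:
P = I*sqrt(7) (P = sqrt(-7) = I*sqrt(7) ≈ 2.6458*I)
q(B) = B**2 + 42*B/41 (q(B) = (B**2 + B/41) + B = B**2 + 42*B/41)
W(T) = -5*I*sqrt(7)
sqrt(W(-1) + 703/q(n)) = sqrt(-5*I*sqrt(7) + 703/(((1/41)*(-61)*(42 + 41*(-61))))) = sqrt(-5*I*sqrt(7) + 703/(((1/41)*(-61)*(42 - 2501)))) = sqrt(-5*I*sqrt(7) + 703/(((1/41)*(-61)*(-2459)))) = sqrt(-5*I*sqrt(7) + 703/(149999/41)) = sqrt(-5*I*sqrt(7) + 703*(41/149999)) = sqrt(-5*I*sqrt(7) + 28823/149999) = sqrt(28823/149999 - 5*I*sqrt(7))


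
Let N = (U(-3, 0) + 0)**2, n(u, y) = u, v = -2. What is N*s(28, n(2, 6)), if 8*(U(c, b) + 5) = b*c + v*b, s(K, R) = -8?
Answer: -200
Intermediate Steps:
U(c, b) = -5 - b/4 + b*c/8 (U(c, b) = -5 + (b*c - 2*b)/8 = -5 + (-2*b + b*c)/8 = -5 + (-b/4 + b*c/8) = -5 - b/4 + b*c/8)
N = 25 (N = ((-5 - 1/4*0 + (1/8)*0*(-3)) + 0)**2 = ((-5 + 0 + 0) + 0)**2 = (-5 + 0)**2 = (-5)**2 = 25)
N*s(28, n(2, 6)) = 25*(-8) = -200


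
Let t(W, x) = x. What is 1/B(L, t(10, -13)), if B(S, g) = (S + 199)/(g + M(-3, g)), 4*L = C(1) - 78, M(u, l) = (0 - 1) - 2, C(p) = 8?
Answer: -32/363 ≈ -0.088154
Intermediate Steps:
M(u, l) = -3 (M(u, l) = -1 - 2 = -3)
L = -35/2 (L = (8 - 78)/4 = (1/4)*(-70) = -35/2 ≈ -17.500)
B(S, g) = (199 + S)/(-3 + g) (B(S, g) = (S + 199)/(g - 3) = (199 + S)/(-3 + g))
1/B(L, t(10, -13)) = 1/((199 - 35/2)/(-3 - 13)) = 1/((363/2)/(-16)) = 1/(-1/16*363/2) = 1/(-363/32) = -32/363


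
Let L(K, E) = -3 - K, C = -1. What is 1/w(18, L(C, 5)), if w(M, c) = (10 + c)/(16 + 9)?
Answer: 25/8 ≈ 3.1250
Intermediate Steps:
w(M, c) = ⅖ + c/25 (w(M, c) = (10 + c)/25 = (10 + c)*(1/25) = ⅖ + c/25)
1/w(18, L(C, 5)) = 1/(⅖ + (-3 - 1*(-1))/25) = 1/(⅖ + (-3 + 1)/25) = 1/(⅖ + (1/25)*(-2)) = 1/(⅖ - 2/25) = 1/(8/25) = 25/8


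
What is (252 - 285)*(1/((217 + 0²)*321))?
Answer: -11/23219 ≈ -0.00047375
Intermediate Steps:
(252 - 285)*(1/((217 + 0²)*321)) = -33/((217 + 0)*321) = -33/(217*321) = -33*1/69657 = -11/23219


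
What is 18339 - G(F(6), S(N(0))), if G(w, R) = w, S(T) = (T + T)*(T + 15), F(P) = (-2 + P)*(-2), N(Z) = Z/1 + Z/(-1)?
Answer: 18347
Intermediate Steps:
N(Z) = 0 (N(Z) = Z*1 + Z*(-1) = Z - Z = 0)
F(P) = 4 - 2*P
S(T) = 2*T*(15 + T) (S(T) = (2*T)*(15 + T) = 2*T*(15 + T))
18339 - G(F(6), S(N(0))) = 18339 - (4 - 2*6) = 18339 - (4 - 12) = 18339 - 1*(-8) = 18339 + 8 = 18347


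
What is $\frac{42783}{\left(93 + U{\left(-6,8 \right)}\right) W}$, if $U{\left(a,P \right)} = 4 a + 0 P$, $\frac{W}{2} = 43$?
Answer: $\frac{14261}{1978} \approx 7.2098$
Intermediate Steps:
$W = 86$ ($W = 2 \cdot 43 = 86$)
$U{\left(a,P \right)} = 4 a$ ($U{\left(a,P \right)} = 4 a + 0 = 4 a$)
$\frac{42783}{\left(93 + U{\left(-6,8 \right)}\right) W} = \frac{42783}{\left(93 + 4 \left(-6\right)\right) 86} = \frac{42783}{\left(93 - 24\right) 86} = \frac{42783}{69 \cdot 86} = \frac{42783}{5934} = 42783 \cdot \frac{1}{5934} = \frac{14261}{1978}$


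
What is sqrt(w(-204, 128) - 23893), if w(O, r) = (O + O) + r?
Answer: I*sqrt(24173) ≈ 155.48*I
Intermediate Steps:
w(O, r) = r + 2*O (w(O, r) = 2*O + r = r + 2*O)
sqrt(w(-204, 128) - 23893) = sqrt((128 + 2*(-204)) - 23893) = sqrt((128 - 408) - 23893) = sqrt(-280 - 23893) = sqrt(-24173) = I*sqrt(24173)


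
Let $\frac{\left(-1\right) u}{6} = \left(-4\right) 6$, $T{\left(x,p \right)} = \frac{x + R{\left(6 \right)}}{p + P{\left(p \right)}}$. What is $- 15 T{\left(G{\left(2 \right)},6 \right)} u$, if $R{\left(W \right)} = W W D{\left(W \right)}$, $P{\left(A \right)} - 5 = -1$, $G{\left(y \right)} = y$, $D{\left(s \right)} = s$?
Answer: $-47088$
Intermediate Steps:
$P{\left(A \right)} = 4$ ($P{\left(A \right)} = 5 - 1 = 4$)
$R{\left(W \right)} = W^{3}$ ($R{\left(W \right)} = W W W = W^{2} W = W^{3}$)
$T{\left(x,p \right)} = \frac{216 + x}{4 + p}$ ($T{\left(x,p \right)} = \frac{x + 6^{3}}{p + 4} = \frac{x + 216}{4 + p} = \frac{216 + x}{4 + p}$)
$u = 144$ ($u = - 6 \left(\left(-4\right) 6\right) = \left(-6\right) \left(-24\right) = 144$)
$- 15 T{\left(G{\left(2 \right)},6 \right)} u = - 15 \frac{216 + 2}{4 + 6} \cdot 144 = - 15 \cdot \frac{1}{10} \cdot 218 \cdot 144 = \left(-15\right) \frac{109}{5} \cdot 144 = \left(-327\right) 144 = -47088$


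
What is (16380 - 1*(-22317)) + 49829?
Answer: 88526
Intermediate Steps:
(16380 - 1*(-22317)) + 49829 = (16380 + 22317) + 49829 = 38697 + 49829 = 88526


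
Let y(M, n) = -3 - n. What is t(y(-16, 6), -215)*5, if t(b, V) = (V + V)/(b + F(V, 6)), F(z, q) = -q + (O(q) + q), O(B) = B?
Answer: 2150/3 ≈ 716.67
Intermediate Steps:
F(z, q) = q (F(z, q) = -q + (q + q) = -q + 2*q = q)
t(b, V) = 2*V/(6 + b) (t(b, V) = (V + V)/(b + 6) = (2*V)/(6 + b) = 2*V/(6 + b))
t(y(-16, 6), -215)*5 = (2*(-215)/(6 + (-3 - 1*6)))*5 = (2*(-215)/(6 + (-3 - 6)))*5 = (2*(-215)/(6 - 9))*5 = (2*(-215)/(-3))*5 = (2*(-215)*(-⅓))*5 = (430/3)*5 = 2150/3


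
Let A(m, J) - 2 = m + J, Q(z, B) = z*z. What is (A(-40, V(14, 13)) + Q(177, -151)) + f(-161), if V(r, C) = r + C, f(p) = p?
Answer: 31157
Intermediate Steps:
Q(z, B) = z²
V(r, C) = C + r
A(m, J) = 2 + J + m (A(m, J) = 2 + (m + J) = 2 + (J + m) = 2 + J + m)
(A(-40, V(14, 13)) + Q(177, -151)) + f(-161) = ((2 + (13 + 14) - 40) + 177²) - 161 = ((2 + 27 - 40) + 31329) - 161 = (-11 + 31329) - 161 = 31318 - 161 = 31157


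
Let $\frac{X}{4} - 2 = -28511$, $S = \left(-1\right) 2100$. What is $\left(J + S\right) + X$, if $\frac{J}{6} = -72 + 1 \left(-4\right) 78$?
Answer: $-118440$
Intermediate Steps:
$S = -2100$
$J = -2304$ ($J = 6 \left(-72 + 1 \left(-4\right) 78\right) = 6 \left(-72 - 312\right) = 6 \left(-384\right) = -2304$)
$X = -114036$ ($X = 8 + 4 \left(-28511\right) = 8 - 114044 = -114036$)
$\left(J + S\right) + X = \left(-2304 - 2100\right) - 114036 = -4404 - 114036 = -118440$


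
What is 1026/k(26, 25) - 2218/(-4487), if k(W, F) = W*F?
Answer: 3022681/1458275 ≈ 2.0728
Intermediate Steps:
k(W, F) = F*W
1026/k(26, 25) - 2218/(-4487) = 1026/((25*26)) - 2218/(-4487) = 1026/650 - 2218*(-1/4487) = 1026*(1/650) + 2218/4487 = 513/325 + 2218/4487 = 3022681/1458275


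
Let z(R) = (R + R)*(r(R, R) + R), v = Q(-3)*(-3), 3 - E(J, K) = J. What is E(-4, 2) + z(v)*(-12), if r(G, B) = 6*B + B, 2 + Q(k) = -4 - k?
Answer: -15545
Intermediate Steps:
Q(k) = -6 - k (Q(k) = -2 + (-4 - k) = -6 - k)
E(J, K) = 3 - J
v = 9 (v = (-6 - 1*(-3))*(-3) = (-6 + 3)*(-3) = -3*(-3) = 9)
r(G, B) = 7*B
z(R) = 16*R² (z(R) = (R + R)*(7*R + R) = (2*R)*(8*R) = 16*R²)
E(-4, 2) + z(v)*(-12) = (3 - 1*(-4)) + (16*9²)*(-12) = (3 + 4) + (16*81)*(-12) = 7 + 1296*(-12) = 7 - 15552 = -15545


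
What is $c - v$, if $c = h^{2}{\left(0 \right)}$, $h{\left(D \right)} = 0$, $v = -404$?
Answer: $404$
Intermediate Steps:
$c = 0$ ($c = 0^{2} = 0$)
$c - v = 0 - -404 = 0 + 404 = 404$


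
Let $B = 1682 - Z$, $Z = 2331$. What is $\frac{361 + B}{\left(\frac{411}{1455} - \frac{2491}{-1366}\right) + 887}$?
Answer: $- \frac{190802880}{589041647} \approx -0.32392$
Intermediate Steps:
$B = -649$ ($B = 1682 - 2331 = -649$)
$\frac{361 + B}{\left(\frac{411}{1455} - \frac{2491}{-1366}\right) + 887} = \frac{361 - 649}{\left(\frac{411}{1455} - \frac{2491}{-1366}\right) + 887} = - \frac{288}{\left(411 \cdot \frac{1}{1455} - - \frac{2491}{1366}\right) + 887} = - \frac{288}{\left(\frac{137}{485} + \frac{2491}{1366}\right) + 887} = - \frac{288}{\frac{1395277}{662510} + 887} = - \frac{288}{\frac{589041647}{662510}} = \left(-288\right) \frac{662510}{589041647} = - \frac{190802880}{589041647}$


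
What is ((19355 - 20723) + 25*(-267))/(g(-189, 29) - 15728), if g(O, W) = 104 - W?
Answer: 8043/15653 ≈ 0.51383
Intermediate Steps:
((19355 - 20723) + 25*(-267))/(g(-189, 29) - 15728) = ((19355 - 20723) + 25*(-267))/((104 - 1*29) - 15728) = (-1368 - 6675)/((104 - 29) - 15728) = -8043/(75 - 15728) = -8043/(-15653) = -8043*(-1/15653) = 8043/15653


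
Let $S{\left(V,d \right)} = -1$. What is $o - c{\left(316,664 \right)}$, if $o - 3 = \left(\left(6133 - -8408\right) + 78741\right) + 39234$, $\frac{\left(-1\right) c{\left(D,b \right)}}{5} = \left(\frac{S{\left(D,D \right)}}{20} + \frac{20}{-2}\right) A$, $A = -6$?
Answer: $\frac{265641}{2} \approx 1.3282 \cdot 10^{5}$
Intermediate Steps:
$c{\left(D,b \right)} = - \frac{603}{2}$ ($c{\left(D,b \right)} = - 5 \left(- \frac{1}{20} + \frac{20}{-2}\right) \left(-6\right) = - 5 \left(\left(-1\right) \frac{1}{20} + 20 \left(- \frac{1}{2}\right)\right) \left(-6\right) = - 5 \left(- \frac{1}{20} - 10\right) \left(-6\right) = - 5 \left(\left(- \frac{201}{20}\right) \left(-6\right)\right) = \left(-5\right) \frac{603}{10} = - \frac{603}{2}$)
$o = 132519$ ($o = 3 + \left(\left(\left(6133 - -8408\right) + 78741\right) + 39234\right) = 3 + \left(\left(\left(6133 + 8408\right) + 78741\right) + 39234\right) = 3 + \left(\left(14541 + 78741\right) + 39234\right) = 3 + \left(93282 + 39234\right) = 3 + 132516 = 132519$)
$o - c{\left(316,664 \right)} = 132519 - - \frac{603}{2} = 132519 + \frac{603}{2} = \frac{265641}{2}$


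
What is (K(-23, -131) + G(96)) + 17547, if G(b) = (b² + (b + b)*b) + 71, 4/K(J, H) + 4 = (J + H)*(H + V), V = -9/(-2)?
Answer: 881645886/19477 ≈ 45266.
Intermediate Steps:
V = 9/2 (V = -9*(-½) = 9/2 ≈ 4.5000)
K(J, H) = 4/(-4 + (9/2 + H)*(H + J)) (K(J, H) = 4/(-4 + (J + H)*(H + 9/2)) = 4/(-4 + (H + J)*(9/2 + H)) = 4/(-4 + (9/2 + H)*(H + J)))
G(b) = 71 + 3*b² (G(b) = (b² + (2*b)*b) + 71 = (b² + 2*b²) + 71 = 3*b² + 71 = 71 + 3*b²)
(K(-23, -131) + G(96)) + 17547 = (8/(-8 + 2*(-131)² + 9*(-131) + 9*(-23) + 2*(-131)*(-23)) + (71 + 3*96²)) + 17547 = (8/(-8 + 2*17161 - 1179 - 207 + 6026) + (71 + 3*9216)) + 17547 = (8/(-8 + 34322 - 1179 - 207 + 6026) + (71 + 27648)) + 17547 = (8/38954 + 27719) + 17547 = (8*(1/38954) + 27719) + 17547 = (4/19477 + 27719) + 17547 = 539882967/19477 + 17547 = 881645886/19477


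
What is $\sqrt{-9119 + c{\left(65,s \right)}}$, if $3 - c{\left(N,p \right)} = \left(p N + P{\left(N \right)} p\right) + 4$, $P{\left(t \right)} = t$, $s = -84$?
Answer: $30 \sqrt{2} \approx 42.426$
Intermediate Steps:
$c{\left(N,p \right)} = -1 - 2 N p$ ($c{\left(N,p \right)} = 3 - \left(\left(p N + N p\right) + 4\right) = 3 - \left(\left(N p + N p\right) + 4\right) = 3 - \left(2 N p + 4\right) = 3 - \left(4 + 2 N p\right) = -1 - 2 N p$)
$\sqrt{-9119 + c{\left(65,s \right)}} = \sqrt{-9119 - \left(1 + 130 \left(-84\right)\right)} = \sqrt{-9119 + \left(-1 + 10920\right)} = \sqrt{-9119 + 10919} = \sqrt{1800} = 30 \sqrt{2}$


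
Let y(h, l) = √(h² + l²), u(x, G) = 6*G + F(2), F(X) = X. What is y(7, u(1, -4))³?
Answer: 533*√533 ≈ 12305.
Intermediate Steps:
u(x, G) = 2 + 6*G (u(x, G) = 6*G + 2 = 2 + 6*G)
y(7, u(1, -4))³ = (√(7² + (2 + 6*(-4))²))³ = (√(49 + (2 - 24)²))³ = (√(49 + (-22)²))³ = (√(49 + 484))³ = (√533)³ = 533*√533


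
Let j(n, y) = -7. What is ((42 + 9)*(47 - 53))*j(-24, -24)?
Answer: 2142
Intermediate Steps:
((42 + 9)*(47 - 53))*j(-24, -24) = ((42 + 9)*(47 - 53))*(-7) = (51*(-6))*(-7) = -306*(-7) = 2142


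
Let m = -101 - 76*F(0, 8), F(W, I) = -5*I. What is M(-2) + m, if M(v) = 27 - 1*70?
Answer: 2896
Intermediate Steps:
M(v) = -43 (M(v) = 27 - 70 = -43)
m = 2939 (m = -101 - (-380)*8 = -101 - 76*(-40) = -101 + 3040 = 2939)
M(-2) + m = -43 + 2939 = 2896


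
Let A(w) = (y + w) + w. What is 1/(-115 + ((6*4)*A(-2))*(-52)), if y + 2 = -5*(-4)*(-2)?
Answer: 1/57293 ≈ 1.7454e-5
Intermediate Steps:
y = -42 (y = -2 - 5*(-4)*(-2) = -2 + 20*(-2) = -2 - 40 = -42)
A(w) = -42 + 2*w (A(w) = (-42 + w) + w = -42 + 2*w)
1/(-115 + ((6*4)*A(-2))*(-52)) = 1/(-115 + ((6*4)*(-42 + 2*(-2)))*(-52)) = 1/(-115 + (24*(-42 - 4))*(-52)) = 1/(-115 + (24*(-46))*(-52)) = 1/(-115 - 1104*(-52)) = 1/(-115 + 57408) = 1/57293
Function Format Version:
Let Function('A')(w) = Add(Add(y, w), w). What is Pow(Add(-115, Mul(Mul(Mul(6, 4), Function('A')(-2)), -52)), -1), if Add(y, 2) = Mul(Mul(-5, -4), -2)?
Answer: Rational(1, 57293) ≈ 1.7454e-5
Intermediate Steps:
y = -42 (y = Add(-2, Mul(Mul(-5, -4), -2)) = Add(-2, Mul(20, -2)) = Add(-2, -40) = -42)
Function('A')(w) = Add(-42, Mul(2, w)) (Function('A')(w) = Add(Add(-42, w), w) = Add(-42, Mul(2, w)))
Pow(Add(-115, Mul(Mul(Mul(6, 4), Function('A')(-2)), -52)), -1) = Pow(Add(-115, Mul(Mul(Mul(6, 4), Add(-42, Mul(2, -2))), -52)), -1) = Pow(Add(-115, Mul(Mul(24, Add(-42, -4)), -52)), -1) = Pow(Add(-115, Mul(Mul(24, -46), -52)), -1) = Pow(Add(-115, Mul(-1104, -52)), -1) = Pow(Add(-115, 57408), -1) = Pow(57293, -1) = Rational(1, 57293)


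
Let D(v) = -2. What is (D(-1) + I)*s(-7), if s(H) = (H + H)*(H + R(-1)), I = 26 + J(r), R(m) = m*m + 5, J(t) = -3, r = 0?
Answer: 294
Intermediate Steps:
R(m) = 5 + m² (R(m) = m² + 5 = 5 + m²)
I = 23 (I = 26 - 3 = 23)
s(H) = 2*H*(6 + H) (s(H) = (H + H)*(H + (5 + (-1)²)) = (2*H)*(H + (5 + 1)) = (2*H)*(H + 6) = (2*H)*(6 + H) = 2*H*(6 + H))
(D(-1) + I)*s(-7) = (-2 + 23)*(2*(-7)*(6 - 7)) = 21*(2*(-7)*(-1)) = 21*14 = 294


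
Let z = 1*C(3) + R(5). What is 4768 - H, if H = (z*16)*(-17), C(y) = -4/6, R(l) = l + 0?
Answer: 17840/3 ≈ 5946.7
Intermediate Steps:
R(l) = l
C(y) = -⅔ (C(y) = -4*⅙ = -⅔)
z = 13/3 (z = 1*(-⅔) + 5 = -⅔ + 5 = 13/3 ≈ 4.3333)
H = -3536/3 (H = ((13/3)*16)*(-17) = (208/3)*(-17) = -3536/3 ≈ -1178.7)
4768 - H = 4768 - 1*(-3536/3) = 4768 + 3536/3 = 17840/3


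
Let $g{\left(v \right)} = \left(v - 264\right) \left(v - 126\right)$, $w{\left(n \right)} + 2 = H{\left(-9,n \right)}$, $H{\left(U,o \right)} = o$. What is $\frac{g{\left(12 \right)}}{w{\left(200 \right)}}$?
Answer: $\frac{1596}{11} \approx 145.09$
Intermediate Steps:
$w{\left(n \right)} = -2 + n$
$g{\left(v \right)} = \left(-264 + v\right) \left(-126 + v\right)$
$\frac{g{\left(12 \right)}}{w{\left(200 \right)}} = \frac{33264 + 12^{2} - 4680}{-2 + 200} = \frac{33264 + 144 - 4680}{198} = 28728 \cdot \frac{1}{198} = \frac{1596}{11}$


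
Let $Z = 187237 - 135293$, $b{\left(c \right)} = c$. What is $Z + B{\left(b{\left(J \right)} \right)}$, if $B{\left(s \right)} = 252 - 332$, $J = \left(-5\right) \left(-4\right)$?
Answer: $51864$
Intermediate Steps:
$J = 20$
$B{\left(s \right)} = -80$ ($B{\left(s \right)} = 252 - 332 = -80$)
$Z = 51944$
$Z + B{\left(b{\left(J \right)} \right)} = 51944 - 80 = 51864$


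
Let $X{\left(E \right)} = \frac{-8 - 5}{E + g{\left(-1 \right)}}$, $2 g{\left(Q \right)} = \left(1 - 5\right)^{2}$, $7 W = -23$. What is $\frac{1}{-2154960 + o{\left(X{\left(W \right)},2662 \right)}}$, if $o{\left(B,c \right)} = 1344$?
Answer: $- \frac{1}{2153616} \approx -4.6434 \cdot 10^{-7}$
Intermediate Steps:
$W = - \frac{23}{7}$ ($W = \frac{1}{7} \left(-23\right) = - \frac{23}{7} \approx -3.2857$)
$g{\left(Q \right)} = 8$ ($g{\left(Q \right)} = \frac{\left(1 - 5\right)^{2}}{2} = \frac{\left(-4\right)^{2}}{2} = \frac{1}{2} \cdot 16 = 8$)
$X{\left(E \right)} = - \frac{13}{8 + E}$ ($X{\left(E \right)} = \frac{-8 - 5}{E + 8} = - \frac{13}{8 + E}$)
$\frac{1}{-2154960 + o{\left(X{\left(W \right)},2662 \right)}} = \frac{1}{-2154960 + 1344} = \frac{1}{-2153616} = - \frac{1}{2153616}$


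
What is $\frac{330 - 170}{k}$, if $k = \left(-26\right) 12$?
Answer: $- \frac{20}{39} \approx -0.51282$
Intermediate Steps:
$k = -312$
$\frac{330 - 170}{k} = \frac{330 - 170}{-312} = 160 \left(- \frac{1}{312}\right) = - \frac{20}{39}$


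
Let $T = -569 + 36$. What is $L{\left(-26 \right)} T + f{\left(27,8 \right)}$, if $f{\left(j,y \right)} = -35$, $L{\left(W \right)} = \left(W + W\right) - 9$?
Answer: $32478$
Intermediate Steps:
$L{\left(W \right)} = -9 + 2 W$ ($L{\left(W \right)} = 2 W - 9 = -9 + 2 W$)
$T = -533$
$L{\left(-26 \right)} T + f{\left(27,8 \right)} = \left(-9 + 2 \left(-26\right)\right) \left(-533\right) - 35 = \left(-9 - 52\right) \left(-533\right) - 35 = \left(-61\right) \left(-533\right) - 35 = 32513 - 35 = 32478$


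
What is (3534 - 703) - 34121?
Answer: -31290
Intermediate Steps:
(3534 - 703) - 34121 = 2831 - 34121 = -31290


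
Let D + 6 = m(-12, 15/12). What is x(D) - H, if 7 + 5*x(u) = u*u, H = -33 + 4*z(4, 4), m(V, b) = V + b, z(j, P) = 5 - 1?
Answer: 5737/80 ≈ 71.713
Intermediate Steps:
z(j, P) = 4
H = -17 (H = -33 + 4*4 = -33 + 16 = -17)
D = -67/4 (D = -6 + (-12 + 15/12) = -6 + (-12 + 15*(1/12)) = -6 + (-12 + 5/4) = -6 - 43/4 = -67/4 ≈ -16.750)
x(u) = -7/5 + u**2/5 (x(u) = -7/5 + (u*u)/5 = -7/5 + u**2/5)
x(D) - H = (-7/5 + (-67/4)**2/5) - 1*(-17) = (-7/5 + (1/5)*(4489/16)) + 17 = (-7/5 + 4489/80) + 17 = 4377/80 + 17 = 5737/80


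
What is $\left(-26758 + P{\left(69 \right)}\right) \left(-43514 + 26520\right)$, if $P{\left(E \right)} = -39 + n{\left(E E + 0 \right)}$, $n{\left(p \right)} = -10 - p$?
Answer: $536466592$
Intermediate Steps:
$P{\left(E \right)} = -49 - E^{2}$ ($P{\left(E \right)} = -39 - \left(10 + E E\right) = -39 - \left(10 + E^{2}\right) = -49 - E^{2}$)
$\left(-26758 + P{\left(69 \right)}\right) \left(-43514 + 26520\right) = \left(-26758 - 4810\right) \left(-43514 + 26520\right) = \left(-26758 - 4810\right) \left(-16994\right) = \left(-31568\right) \left(-16994\right) = 536466592$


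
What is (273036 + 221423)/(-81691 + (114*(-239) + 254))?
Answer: -494459/108683 ≈ -4.5496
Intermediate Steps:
(273036 + 221423)/(-81691 + (114*(-239) + 254)) = 494459/(-81691 + (-27246 + 254)) = 494459/(-81691 - 26992) = 494459/(-108683) = 494459*(-1/108683) = -494459/108683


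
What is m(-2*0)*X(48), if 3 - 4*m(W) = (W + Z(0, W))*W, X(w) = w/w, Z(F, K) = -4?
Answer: 3/4 ≈ 0.75000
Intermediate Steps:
X(w) = 1
m(W) = 3/4 - W*(-4 + W)/4 (m(W) = 3/4 - (W - 4)*W/4 = 3/4 - (-4 + W)*W/4 = 3/4 - W*(-4 + W)/4)
m(-2*0)*X(48) = (3/4 - 2*0 - (-2*0)**2/4)*1 = (3/4 + 0 - 1/4*0**2)*1 = (3/4 + 0 - 1/4*0)*1 = (3/4 + 0 + 0)*1 = (3/4)*1 = 3/4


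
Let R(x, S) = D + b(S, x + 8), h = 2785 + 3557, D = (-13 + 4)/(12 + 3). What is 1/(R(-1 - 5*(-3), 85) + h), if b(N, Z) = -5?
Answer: 5/31682 ≈ 0.00015782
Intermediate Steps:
D = -3/5 (D = -9/15 = -9*1/15 = -3/5 ≈ -0.60000)
h = 6342
R(x, S) = -28/5 (R(x, S) = -3/5 - 5 = -28/5)
1/(R(-1 - 5*(-3), 85) + h) = 1/(-28/5 + 6342) = 1/(31682/5) = 5/31682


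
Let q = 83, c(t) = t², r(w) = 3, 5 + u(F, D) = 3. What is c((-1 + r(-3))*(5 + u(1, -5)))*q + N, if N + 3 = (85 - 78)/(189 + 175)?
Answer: 155221/52 ≈ 2985.0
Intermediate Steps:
u(F, D) = -2 (u(F, D) = -5 + 3 = -2)
N = -155/52 (N = -3 + (85 - 78)/(189 + 175) = -3 + 7/364 = -3 + 7*(1/364) = -3 + 1/52 = -155/52 ≈ -2.9808)
c((-1 + r(-3))*(5 + u(1, -5)))*q + N = ((-1 + 3)*(5 - 2))²*83 - 155/52 = (2*3)²*83 - 155/52 = 6²*83 - 155/52 = 36*83 - 155/52 = 2988 - 155/52 = 155221/52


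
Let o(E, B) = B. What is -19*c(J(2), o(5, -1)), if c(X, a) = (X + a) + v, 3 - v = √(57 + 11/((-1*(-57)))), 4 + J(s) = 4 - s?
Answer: 2*√46455/3 ≈ 143.69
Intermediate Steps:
J(s) = -s (J(s) = -4 + (4 - s) = -s)
v = 3 - 2*√46455/57 (v = 3 - √(57 + 11/((-1*(-57)))) = 3 - √(57 + 11/57) = 3 - √(3260/57) = 3 - 2*√46455/57 ≈ -4.5626)
c(X, a) = 3 + X + a - 2*√46455/57 (c(X, a) = (X + a) + (3 - 2*√46455/57) = 3 + X + a - 2*√46455/57)
-19*c(J(2), o(5, -1)) = -19*(3 - 1*2 - 1 - 2*√46455/57) = -19*(3 - 2 - 1 - 2*√46455/57) = -(-2)*√46455/3 = 2*√46455/3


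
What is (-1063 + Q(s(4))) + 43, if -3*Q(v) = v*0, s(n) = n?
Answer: -1020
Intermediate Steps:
Q(v) = 0 (Q(v) = -v*0/3 = -⅓*0 = 0)
(-1063 + Q(s(4))) + 43 = (-1063 + 0) + 43 = -1063 + 43 = -1020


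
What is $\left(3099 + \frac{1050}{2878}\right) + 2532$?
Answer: $\frac{8103534}{1439} \approx 5631.4$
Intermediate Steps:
$\left(3099 + \frac{1050}{2878}\right) + 2532 = \left(3099 + 1050 \cdot \frac{1}{2878}\right) + 2532 = \left(3099 + \frac{525}{1439}\right) + 2532 = \frac{4459986}{1439} + 2532 = \frac{8103534}{1439}$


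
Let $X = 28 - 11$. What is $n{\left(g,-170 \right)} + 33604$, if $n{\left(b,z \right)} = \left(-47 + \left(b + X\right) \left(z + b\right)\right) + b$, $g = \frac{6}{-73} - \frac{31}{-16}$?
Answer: $\frac{41456632785}{1364224} \approx 30388.0$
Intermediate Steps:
$X = 17$
$g = \frac{2167}{1168}$ ($g = 6 \left(- \frac{1}{73}\right) - - \frac{31}{16} = - \frac{6}{73} + \frac{31}{16} = \frac{2167}{1168} \approx 1.8553$)
$n{\left(b,z \right)} = -47 + b + \left(17 + b\right) \left(b + z\right)$ ($n{\left(b,z \right)} = \left(-47 + \left(b + 17\right) \left(z + b\right)\right) + b = \left(-47 + \left(17 + b\right) \left(b + z\right)\right) + b = -47 + b + \left(17 + b\right) \left(b + z\right)$)
$n{\left(g,-170 \right)} + 33604 = \left(-47 + \left(\frac{2167}{1168}\right)^{2} + 17 \left(-170\right) + 18 \cdot \frac{2167}{1168} + \frac{2167}{1168} \left(-170\right)\right) + 33604 = \left(-47 + \frac{4695889}{1364224} - 2890 + \frac{19503}{584} - \frac{184195}{584}\right) + 33604 = - \frac{4386750511}{1364224} + 33604 = \frac{41456632785}{1364224}$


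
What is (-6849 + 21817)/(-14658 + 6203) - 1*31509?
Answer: -266423563/8455 ≈ -31511.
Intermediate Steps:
(-6849 + 21817)/(-14658 + 6203) - 1*31509 = 14968/(-8455) - 31509 = 14968*(-1/8455) - 31509 = -14968/8455 - 31509 = -266423563/8455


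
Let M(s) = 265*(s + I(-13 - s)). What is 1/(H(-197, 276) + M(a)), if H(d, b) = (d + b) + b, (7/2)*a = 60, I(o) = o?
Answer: -1/3090 ≈ -0.00032362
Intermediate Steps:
a = 120/7 (a = (2/7)*60 = 120/7 ≈ 17.143)
M(s) = -3445 (M(s) = 265*(s + (-13 - s)) = 265*(-13) = -3445)
H(d, b) = d + 2*b (H(d, b) = (b + d) + b = d + 2*b)
1/(H(-197, 276) + M(a)) = 1/((-197 + 2*276) - 3445) = 1/((-197 + 552) - 3445) = 1/(355 - 3445) = 1/(-3090) = -1/3090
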